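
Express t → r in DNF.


Step 1: Rewrite t → r as ¬t ∨ r.

(¬t) ∨ r


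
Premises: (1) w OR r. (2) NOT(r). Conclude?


Disjunctive syllogism: from (P ∨ Q) and ¬P, infer Q.
One disjunct, 'r', is ruled out; the other must hold.

w


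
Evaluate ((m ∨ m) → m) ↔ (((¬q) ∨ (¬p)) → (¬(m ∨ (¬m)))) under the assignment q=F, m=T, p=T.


Substitute q=F, m=T, p=T:
m ∨ m = T ∨ T = T
(m ∨ m) → m = T → T = T
¬q = T
¬p = F
(¬q) ∨ (¬p) = T ∨ F = T
¬m = F
m ∨ (¬m) = T ∨ F = T
¬(m ∨ (¬m)) = F
((¬q) ∨ (¬p)) → (¬(m ∨ (¬m))) = T → F = F
((m ∨ m) → m) ↔ (((¬q) ∨ (¬p)) → (¬(m ∨ (¬m)))) = T ↔ F = F

F


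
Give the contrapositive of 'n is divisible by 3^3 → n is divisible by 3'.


The contrapositive of (P → Q) is (¬Q → ¬P); it is logically equivalent to the original.
Here P = 'n is divisible by 3^3' and Q = 'n is divisible by 3'.

If not (n is divisible by 3), then not (n is divisible by 3^3).


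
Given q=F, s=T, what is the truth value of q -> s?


Implication is false only when antecedent is true and consequent is false.
Substitute: q=F, s=T.
F -> T evaluates to T.

T


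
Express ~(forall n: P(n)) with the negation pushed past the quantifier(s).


¬(forall x: φ) = exists x: ¬φ, and ¬(exists x: φ) = forall x: ¬φ.
Apply to the universal statement.

exists n: ~(P(n))


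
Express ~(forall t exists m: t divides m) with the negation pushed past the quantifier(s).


Negation flips each quantifier (∀↔∃) and negates the inner predicate.
¬(forall t exists m: φ) = exists t forall m: ¬φ.

exists t forall m: ~(t divides m)


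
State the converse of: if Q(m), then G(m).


The converse of (P → Q) is (Q → P). It is not in general equivalent to the original.
Here P = 'Q(m)' and Q = 'G(m)'.

If G(m), then Q(m).


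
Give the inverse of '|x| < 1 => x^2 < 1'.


The inverse of (P → Q) is (¬P → ¬Q). It is equivalent to the converse, not to the original.
Here P = '|x| < 1' and Q = 'x^2 < 1'.

If not (|x| < 1), then not (x^2 < 1).


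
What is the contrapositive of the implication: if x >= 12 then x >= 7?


The contrapositive of (P → Q) is (¬Q → ¬P); it is logically equivalent to the original.
Here P = 'x >= 12' and Q = 'x >= 7'.

If not (x >= 7), then not (x >= 12).


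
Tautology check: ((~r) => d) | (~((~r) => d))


Build the truth table over {d, r}:
d | r | φ
---------
False | False | True
True | False | True
False | True | True
True | True | True
Every row evaluates to true.

Yes, it is a tautology.


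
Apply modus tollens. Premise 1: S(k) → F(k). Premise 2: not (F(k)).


Modus tollens: from (P → Q) and ¬Q, infer ¬P.
Q = 'F(k)' is denied; since P → Q, P must also fail.

Not (S(k)).


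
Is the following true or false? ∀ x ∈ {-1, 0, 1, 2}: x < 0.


Evaluate the predicate on each element: -1:T, 0:F, 1:F, 2:F.
Counterexample x = 0 fails the predicate.

F


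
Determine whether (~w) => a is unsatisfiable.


Truth table over {a, w}:
a | w | φ
---------
False | False | False
True | False | True
False | True | True
True | True | True
Satisfying assignment at row 2: a=True, w=False gives True.

No, it is not a contradiction.


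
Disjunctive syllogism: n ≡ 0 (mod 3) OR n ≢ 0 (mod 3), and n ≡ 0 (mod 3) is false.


Disjunctive syllogism: from (P ∨ Q) and ¬P, infer Q.
One disjunct, 'n ≡ 0 (mod 3)', is ruled out; the other must hold.

n ≢ 0 (mod 3)


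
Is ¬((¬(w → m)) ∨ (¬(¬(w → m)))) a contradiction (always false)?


Truth table over {m, w}:
m | w | φ
---------
F | F | F
T | F | F
F | T | F
T | T | F
Every row is false.

Yes, it is a contradiction.


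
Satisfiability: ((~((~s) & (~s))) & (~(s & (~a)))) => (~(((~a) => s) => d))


Search for a satisfying assignment over {a, d, s}.
Try a=False, d=False, s=False: the formula evaluates to True.
A satisfying assignment exists.

Satisfiable.


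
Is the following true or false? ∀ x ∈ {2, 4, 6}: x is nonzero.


Evaluate the predicate on each element: 2:T, 4:T, 6:T.
Every element satisfies the predicate.

T


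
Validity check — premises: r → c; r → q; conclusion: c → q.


This is (no valid rule). There exist truth assignments where the premises are all true but the conclusion is false.

Invalid.


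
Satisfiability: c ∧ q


Search for a satisfying assignment over {c, q}.
Try c=T, q=T: the formula evaluates to T.
A satisfying assignment exists.

Satisfiable.


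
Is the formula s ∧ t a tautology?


Build the truth table over {s, t}:
s | t | φ
---------
F | F | F
T | F | F
F | T | F
T | T | T
Counterexample at row 1: with s=F, t=F, the formula is F.

No, it is not a tautology.


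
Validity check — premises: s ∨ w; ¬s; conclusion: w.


This matches the form of disjunctive syllogism: the conclusion follows in every model of the premises.

Valid.


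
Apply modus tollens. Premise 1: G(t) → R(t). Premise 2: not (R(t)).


Modus tollens: from (P → Q) and ¬Q, infer ¬P.
Q = 'R(t)' is denied; since P → Q, P must also fail.

Not (G(t)).


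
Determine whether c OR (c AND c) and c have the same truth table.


Compare truth tables:
c | φ | ψ
---------
F | F | F
T | T | T
The columns φ and ψ agree on every row.

Yes, they are logically equivalent.


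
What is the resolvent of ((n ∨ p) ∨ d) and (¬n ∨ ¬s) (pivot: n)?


The clauses contain complementary literals n and ¬n.
Resolution eliminates this pair and disjoins the remaining literals (merging duplicates).

((p ∨ d) ∨ ¬s)


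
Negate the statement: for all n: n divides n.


¬(for all x: φ) = there exists x: ¬φ, and ¬(there exists x: φ) = for all x: ¬φ.
Apply to the universal statement.

there exists n: NOT(n divides n)


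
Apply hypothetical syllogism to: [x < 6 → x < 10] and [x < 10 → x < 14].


Hypothetical syllogism: from (P → Q) and (Q → R), infer (P → R).
Chain the two implications through the shared middle term 'x < 10'.

x < 6 → x < 14


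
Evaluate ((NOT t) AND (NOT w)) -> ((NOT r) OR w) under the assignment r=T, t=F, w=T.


Substitute r=T, t=F, w=T:
NOT t = T
NOT w = F
(NOT t) AND (NOT w) = T AND F = F
NOT r = F
(NOT r) OR w = F OR T = T
((NOT t) AND (NOT w)) -> ((NOT r) OR w) = F -> T = T

T


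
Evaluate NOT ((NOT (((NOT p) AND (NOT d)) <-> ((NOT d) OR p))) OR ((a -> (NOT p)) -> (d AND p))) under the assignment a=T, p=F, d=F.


Substitute a=T, p=F, d=F:
… (earlier sub-steps elided)
NOT d = T
(NOT d) OR p = T OR F = T
((NOT p) AND (NOT d)) <-> ((NOT d) OR p) = T <-> T = T
NOT (((NOT p) AND (NOT d)) <-> ((NOT d) OR p)) = F
NOT p = T
a -> (NOT p) = T -> T = T
d AND p = F AND F = F
(a -> (NOT p)) -> (d AND p) = T -> F = F
(NOT (((NOT p) AND (NOT d)) <-> ((NOT d) OR p))) OR ((a -> (NOT p)) -> (d AND p)) = F OR F = F
NOT ((NOT (((NOT p) AND (NOT d)) <-> ((NOT d) OR p))) OR ((a -> (NOT p)) -> (d AND p))) = T

T


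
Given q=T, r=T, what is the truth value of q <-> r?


Biconditional is true when both operands have the same truth value.
Substitute: q=T, r=T.
T <-> T evaluates to T.

T


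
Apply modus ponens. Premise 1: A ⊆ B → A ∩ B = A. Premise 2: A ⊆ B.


Modus ponens: from (P → Q) and P, infer Q.
P = 'A ⊆ B' is asserted, and P → Q holds, so Q follows.

A ∩ B = A.


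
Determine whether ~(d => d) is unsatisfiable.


Truth table over {d}:
d | φ
-----
False | False
True | False
Every row is false.

Yes, it is a contradiction.


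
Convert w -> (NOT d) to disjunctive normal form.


Step 1: Rewrite w → (¬d) as ¬w ∨ (¬d).

(NOT w) OR (NOT d)


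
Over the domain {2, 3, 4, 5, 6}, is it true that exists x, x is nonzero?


Evaluate the predicate on each element: 2:True, 3:True, 4:True, 5:True, 6:True.
Witness x = 2 satisfies the predicate.

True


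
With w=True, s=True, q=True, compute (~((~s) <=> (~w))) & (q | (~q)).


Substitute w=True, s=True, q=True:
~s = False
~w = False
(~s) <=> (~w) = False <=> False = True
~((~s) <=> (~w)) = False
~q = False
q | (~q) = True | False = True
(~((~s) <=> (~w))) & (q | (~q)) = False & True = False

False


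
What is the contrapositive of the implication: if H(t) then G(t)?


The contrapositive of (P → Q) is (¬Q → ¬P); it is logically equivalent to the original.
Here P = 'H(t)' and Q = 'G(t)'.

If not (G(t)), then not (H(t)).


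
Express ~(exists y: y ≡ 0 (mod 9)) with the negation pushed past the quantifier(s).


¬(forall x: φ) = exists x: ¬φ, and ¬(exists x: φ) = forall x: ¬φ.
Apply to the existential statement.

forall y: ~(y ≡ 0 (mod 9))


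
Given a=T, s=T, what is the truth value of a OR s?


Disjunction is false only when both operands are false.
Substitute: a=T, s=T.
T OR T evaluates to T.

T


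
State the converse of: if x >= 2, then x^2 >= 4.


The converse of (P → Q) is (Q → P). It is not in general equivalent to the original.
Here P = 'x >= 2' and Q = 'x^2 >= 4'.

If x^2 >= 4, then x >= 2.


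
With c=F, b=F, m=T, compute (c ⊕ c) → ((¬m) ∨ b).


Substitute c=F, b=F, m=T:
c ⊕ c = F ⊕ F = F
¬m = F
(¬m) ∨ b = F ∨ F = F
(c ⊕ c) → ((¬m) ∨ b) = F → F = T

T


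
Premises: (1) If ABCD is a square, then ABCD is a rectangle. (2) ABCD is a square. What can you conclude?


Modus ponens: from (P → Q) and P, infer Q.
P = 'ABCD is a square' is asserted, and P → Q holds, so Q follows.

ABCD is a rectangle.


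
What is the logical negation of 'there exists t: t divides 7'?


¬(for all x: φ) = there exists x: ¬φ, and ¬(there exists x: φ) = for all x: ¬φ.
Apply to the existential statement.

for all t: NOT(t divides 7)


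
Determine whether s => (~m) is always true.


Build the truth table over {m, s}:
m | s | φ
---------
False | False | True
True | False | True
False | True | True
True | True | False
Counterexample at row 4: with m=True, s=True, the formula is False.

No, it is not a tautology.


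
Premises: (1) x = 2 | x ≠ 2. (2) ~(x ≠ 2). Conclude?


Disjunctive syllogism: from (P ∨ Q) and ¬P, infer Q.
One disjunct, 'x ≠ 2', is ruled out; the other must hold.

x = 2


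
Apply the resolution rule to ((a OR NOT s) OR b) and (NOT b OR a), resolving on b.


The clauses contain complementary literals b and NOTb.
Resolution eliminates this pair and disjoins the remaining literals (merging duplicates).

(a OR NOT s)


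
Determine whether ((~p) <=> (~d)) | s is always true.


Build the truth table over {d, p, s}:
d | p | s | φ
-------------
False | False | False | True
True | False | False | False
False | True | False | False
True | True | False | True
False | False | True | True
True | False | True | True
False | True | True | True
True | True | True | True
Counterexample at row 2: with d=True, p=False, s=False, the formula is False.

No, it is not a tautology.


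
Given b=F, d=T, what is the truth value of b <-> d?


Biconditional is true when both operands have the same truth value.
Substitute: b=F, d=T.
F <-> T evaluates to F.

F


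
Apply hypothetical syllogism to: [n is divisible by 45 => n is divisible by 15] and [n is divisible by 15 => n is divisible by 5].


Hypothetical syllogism: from (P → Q) and (Q → R), infer (P → R).
Chain the two implications through the shared middle term 'n is divisible by 15'.

n is divisible by 45 => n is divisible by 5


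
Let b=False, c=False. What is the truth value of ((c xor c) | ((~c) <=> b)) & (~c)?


Substitute b=False, c=False:
c xor c = False xor False = False
~c = True
(~c) <=> b = True <=> False = False
(c xor c) | ((~c) <=> b) = False | False = False
~c = True
((c xor c) | ((~c) <=> b)) & (~c) = False & True = False

False


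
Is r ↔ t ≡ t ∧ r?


Compare truth tables:
r | t | φ | ψ
-------------
F | F | T | F
T | F | F | F
F | T | F | F
T | T | T | T
They differ at row 1 (r=F, t=F): φ=T but ψ=F.

No, they are not logically equivalent.


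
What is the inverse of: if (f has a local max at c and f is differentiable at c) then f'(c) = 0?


The inverse of (P → Q) is (¬P → ¬Q). It is equivalent to the converse, not to the original.
Here P = '(f has a local max at c and f is differentiable at c)' and Q = 'f'(c) = 0'.

If not ((f has a local max at c and f is differentiable at c)), then not (f'(c) = 0).


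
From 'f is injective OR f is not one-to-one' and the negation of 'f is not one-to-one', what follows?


Disjunctive syllogism: from (P ∨ Q) and ¬P, infer Q.
One disjunct, 'f is not one-to-one', is ruled out; the other must hold.

f is injective


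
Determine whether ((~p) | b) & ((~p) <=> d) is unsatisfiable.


Truth table over {b, d, p}:
b | d | p | φ
-------------
False | False | False | False
True | False | False | False
False | True | False | True
True | True | False | True
False | False | True | False
True | False | True | True
False | True | True | False
True | True | True | False
Satisfying assignment at row 3: b=False, d=True, p=False gives True.

No, it is not a contradiction.


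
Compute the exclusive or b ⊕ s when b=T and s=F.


Exclusive or is true when exactly one operand is true.
Substitute: b=T, s=F.
T ⊕ F evaluates to T.

T


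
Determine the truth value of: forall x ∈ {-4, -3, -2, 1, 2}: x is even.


Evaluate the predicate on each element: -4:True, -3:False, -2:True, 1:False, 2:True.
Counterexample x = -3 fails the predicate.

False


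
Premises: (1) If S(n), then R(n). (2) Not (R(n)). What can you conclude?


Modus tollens: from (P → Q) and ¬Q, infer ¬P.
Q = 'R(n)' is denied; since P → Q, P must also fail.

Not (S(n)).


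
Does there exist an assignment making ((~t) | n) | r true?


Search for a satisfying assignment over {n, r, t}.
Try n=False, r=False, t=False: the formula evaluates to True.
A satisfying assignment exists.

Satisfiable.


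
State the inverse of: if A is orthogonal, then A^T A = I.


The inverse of (P → Q) is (¬P → ¬Q). It is equivalent to the converse, not to the original.
Here P = 'A is orthogonal' and Q = 'A^T A = I'.

If not (A is orthogonal), then not (A^T A = I).


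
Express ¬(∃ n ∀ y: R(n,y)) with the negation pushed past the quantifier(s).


Negation flips each quantifier (∀↔∃) and negates the inner predicate.
¬(∃ n ∀ y: φ) = ∀ n ∃ y: ¬φ.

∀ n ∃ y: ¬(R(n,y))


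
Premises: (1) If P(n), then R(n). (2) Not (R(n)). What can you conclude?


Modus tollens: from (P → Q) and ¬Q, infer ¬P.
Q = 'R(n)' is denied; since P → Q, P must also fail.

Not (P(n)).


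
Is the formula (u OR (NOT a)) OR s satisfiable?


Search for a satisfying assignment over {a, s, u}.
Try a=F, s=F, u=F: the formula evaluates to T.
A satisfying assignment exists.

Satisfiable.


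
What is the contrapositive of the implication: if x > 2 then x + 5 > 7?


The contrapositive of (P → Q) is (¬Q → ¬P); it is logically equivalent to the original.
Here P = 'x > 2' and Q = 'x + 5 > 7'.

If not (x + 5 > 7), then not (x > 2).


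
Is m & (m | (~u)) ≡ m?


Compare truth tables:
m | u | φ | ψ
-------------
False | False | False | False
True | False | True | True
False | True | False | False
True | True | True | True
The columns φ and ψ agree on every row.

Yes, they are logically equivalent.


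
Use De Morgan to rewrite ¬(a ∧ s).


De Morgan: the negation of a conjunction is the disjunction of the negations.
Distribute ¬ across ∧, flipping it to ∨, and negate each literal.

(¬a) ∨ (¬s)


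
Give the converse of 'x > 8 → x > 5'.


The converse of (P → Q) is (Q → P). It is not in general equivalent to the original.
Here P = 'x > 8' and Q = 'x > 5'.

If x > 5, then x > 8.


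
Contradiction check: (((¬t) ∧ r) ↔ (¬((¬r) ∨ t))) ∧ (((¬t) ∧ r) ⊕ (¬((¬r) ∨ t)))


Truth table over {r, t}:
r | t | φ
---------
F | F | F
T | F | F
F | T | F
T | T | F
Every row is false.

Yes, it is a contradiction.


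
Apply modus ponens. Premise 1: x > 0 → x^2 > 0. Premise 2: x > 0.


Modus ponens: from (P → Q) and P, infer Q.
P = 'x > 0' is asserted, and P → Q holds, so Q follows.

x^2 > 0.


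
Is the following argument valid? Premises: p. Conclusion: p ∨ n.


This matches the form of disjunction introduction: the conclusion follows in every model of the premises.

Valid.


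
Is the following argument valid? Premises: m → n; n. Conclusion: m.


This is affirming the consequent (fallacy). There exist truth assignments where the premises are all true but the conclusion is false.

Invalid.


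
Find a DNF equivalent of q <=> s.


Step 1: q ↔ s is true exactly when both agree: (q ∧ s) ∨ (¬q ∧ ¬s).

(q & s) | ((~q) & (~s))


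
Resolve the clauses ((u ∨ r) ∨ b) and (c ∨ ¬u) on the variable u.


The clauses contain complementary literals u and ¬u.
Resolution eliminates this pair and disjoins the remaining literals (merging duplicates).

((b ∨ r) ∨ c)


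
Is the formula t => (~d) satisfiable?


Search for a satisfying assignment over {d, t}.
Try d=False, t=False: the formula evaluates to True.
A satisfying assignment exists.

Satisfiable.


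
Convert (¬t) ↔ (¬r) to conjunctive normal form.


Step 1: Rewrite (¬t) ↔ (¬r) as ((¬t) → (¬r)) ∧ ((¬r) → (¬t)).
Step 2: Rewrite each implication as a disjunction.
Step 3: Eliminate any double negations (¬¬X = X).

(t ∨ (¬r)) ∧ (r ∨ (¬t))


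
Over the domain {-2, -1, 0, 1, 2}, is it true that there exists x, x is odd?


Evaluate the predicate on each element: -2:F, -1:T, 0:F, 1:T, 2:F.
Witness x = -1 satisfies the predicate.

T


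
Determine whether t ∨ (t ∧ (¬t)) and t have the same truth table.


Compare truth tables:
t | φ | ψ
---------
F | F | F
T | T | T
The columns φ and ψ agree on every row.

Yes, they are logically equivalent.


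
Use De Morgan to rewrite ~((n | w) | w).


De Morgan: the negation of a disjunction is the conjunction of the negations.
Distribute ~ across |, flipping it to &, and negate each literal.

((~n) & (~w)) & (~w)


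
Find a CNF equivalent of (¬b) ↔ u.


Step 1: Rewrite (¬b) ↔ u as ((¬b) → u) ∧ (u → (¬b)).
Step 2: Rewrite each implication as a disjunction.
Step 3: Eliminate any double negations (¬¬X = X).

(b ∨ u) ∧ ((¬u) ∨ (¬b))


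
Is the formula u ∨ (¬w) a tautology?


Build the truth table over {u, w}:
u | w | φ
---------
F | F | T
T | F | T
F | T | F
T | T | T
Counterexample at row 3: with u=F, w=T, the formula is F.

No, it is not a tautology.


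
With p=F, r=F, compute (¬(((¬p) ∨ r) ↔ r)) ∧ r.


Substitute p=F, r=F:
¬p = T
(¬p) ∨ r = T ∨ F = T
((¬p) ∨ r) ↔ r = T ↔ F = F
¬(((¬p) ∨ r) ↔ r) = T
(¬(((¬p) ∨ r) ↔ r)) ∧ r = T ∧ F = F

F


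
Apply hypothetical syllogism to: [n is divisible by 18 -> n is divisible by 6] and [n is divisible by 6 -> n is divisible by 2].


Hypothetical syllogism: from (P → Q) and (Q → R), infer (P → R).
Chain the two implications through the shared middle term 'n is divisible by 6'.

n is divisible by 18 -> n is divisible by 2


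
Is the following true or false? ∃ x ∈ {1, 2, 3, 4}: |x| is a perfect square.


Evaluate the predicate on each element: 1:T, 2:F, 3:F, 4:T.
Witness x = 1 satisfies the predicate.

T


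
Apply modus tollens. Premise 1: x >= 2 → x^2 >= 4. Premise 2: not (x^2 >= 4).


Modus tollens: from (P → Q) and ¬Q, infer ¬P.
Q = 'x^2 >= 4' is denied; since P → Q, P must also fail.

Not (x >= 2).


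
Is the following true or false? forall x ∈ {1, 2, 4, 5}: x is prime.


Evaluate the predicate on each element: 1:False, 2:True, 4:False, 5:True.
Counterexample x = 1 fails the predicate.

False


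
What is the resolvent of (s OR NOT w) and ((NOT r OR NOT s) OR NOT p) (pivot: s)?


The clauses contain complementary literals s and NOTs.
Resolution eliminates this pair and disjoins the remaining literals (merging duplicates).

((NOT w OR NOT p) OR NOT r)


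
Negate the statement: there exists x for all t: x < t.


Negation flips each quantifier (∀↔∃) and negates the inner predicate.
¬(there exists x for all t: φ) = for all x there exists t: ¬φ.

for all x there exists t: NOT(x < t)


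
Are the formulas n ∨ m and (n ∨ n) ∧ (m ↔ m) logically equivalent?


Compare truth tables:
m | n | φ | ψ
-------------
F | F | F | F
T | F | T | F
F | T | T | T
T | T | T | T
They differ at row 2 (m=T, n=F): φ=T but ψ=F.

No, they are not logically equivalent.


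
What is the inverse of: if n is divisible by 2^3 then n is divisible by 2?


The inverse of (P → Q) is (¬P → ¬Q). It is equivalent to the converse, not to the original.
Here P = 'n is divisible by 2^3' and Q = 'n is divisible by 2'.

If not (n is divisible by 2^3), then not (n is divisible by 2).


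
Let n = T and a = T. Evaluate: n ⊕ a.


Exclusive or is true when exactly one operand is true.
Substitute: n=T, a=T.
T ⊕ T evaluates to F.

F


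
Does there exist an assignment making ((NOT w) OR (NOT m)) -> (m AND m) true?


Search for a satisfying assignment over {m, w}.
Try m=T, w=F: the formula evaluates to T.
A satisfying assignment exists.

Satisfiable.


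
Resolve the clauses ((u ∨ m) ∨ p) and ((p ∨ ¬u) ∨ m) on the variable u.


The clauses contain complementary literals u and ¬u.
Resolution eliminates this pair and disjoins the remaining literals (merging duplicates).

(p ∨ m)


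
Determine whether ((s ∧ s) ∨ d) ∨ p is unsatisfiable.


Truth table over {d, p, s}:
d | p | s | φ
-------------
F | F | F | F
T | F | F | T
F | T | F | T
T | T | F | T
F | F | T | T
T | F | T | T
F | T | T | T
T | T | T | T
Satisfying assignment at row 2: d=T, p=F, s=F gives T.

No, it is not a contradiction.


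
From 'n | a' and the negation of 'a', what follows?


Disjunctive syllogism: from (P ∨ Q) and ¬P, infer Q.
One disjunct, 'a', is ruled out; the other must hold.

n


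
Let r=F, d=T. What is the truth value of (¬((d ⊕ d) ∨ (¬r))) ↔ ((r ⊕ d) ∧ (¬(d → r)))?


Substitute r=F, d=T:
d ⊕ d = T ⊕ T = F
¬r = T
(d ⊕ d) ∨ (¬r) = F ∨ T = T
¬((d ⊕ d) ∨ (¬r)) = F
r ⊕ d = F ⊕ T = T
d → r = T → F = F
¬(d → r) = T
(r ⊕ d) ∧ (¬(d → r)) = T ∧ T = T
(¬((d ⊕ d) ∨ (¬r))) ↔ ((r ⊕ d) ∧ (¬(d → r))) = F ↔ T = F

F


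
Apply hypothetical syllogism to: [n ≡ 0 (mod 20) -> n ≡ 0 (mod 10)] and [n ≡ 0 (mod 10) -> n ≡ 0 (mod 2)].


Hypothetical syllogism: from (P → Q) and (Q → R), infer (P → R).
Chain the two implications through the shared middle term 'n ≡ 0 (mod 10)'.

n ≡ 0 (mod 20) -> n ≡ 0 (mod 2)


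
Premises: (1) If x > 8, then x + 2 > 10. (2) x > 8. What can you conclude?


Modus ponens: from (P → Q) and P, infer Q.
P = 'x > 8' is asserted, and P → Q holds, so Q follows.

x + 2 > 10.


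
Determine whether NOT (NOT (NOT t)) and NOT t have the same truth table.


Compare truth tables:
t | φ | ψ
---------
F | T | T
T | F | F
The columns φ and ψ agree on every row.

Yes, they are logically equivalent.


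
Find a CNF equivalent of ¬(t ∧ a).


Step 1: Apply De Morgan: ¬(t ∧ a) = ¬t ∨ ¬a.

(¬t) ∨ (¬a)


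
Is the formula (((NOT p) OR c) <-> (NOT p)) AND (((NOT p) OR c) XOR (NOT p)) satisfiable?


Check all 4 assignments over {c, p}:
c | p | φ
---------
F | F | F
T | F | F
F | T | F
T | T | F
No assignment makes the formula true.

Unsatisfiable.


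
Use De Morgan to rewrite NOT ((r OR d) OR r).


De Morgan: the negation of a disjunction is the conjunction of the negations.
Distribute NOT across OR, flipping it to AND, and negate each literal.

((NOT r) AND (NOT d)) AND (NOT r)


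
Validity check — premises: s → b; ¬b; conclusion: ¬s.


This matches the form of modus tollens: the conclusion follows in every model of the premises.

Valid.


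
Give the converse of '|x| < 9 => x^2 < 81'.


The converse of (P → Q) is (Q → P). It is not in general equivalent to the original.
Here P = '|x| < 9' and Q = 'x^2 < 81'.

If x^2 < 81, then |x| < 9.


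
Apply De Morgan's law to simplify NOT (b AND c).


De Morgan: the negation of a conjunction is the disjunction of the negations.
Distribute NOT across AND, flipping it to OR, and negate each literal.

(NOT b) OR (NOT c)


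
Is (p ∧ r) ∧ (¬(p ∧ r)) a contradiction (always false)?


Truth table over {p, r}:
p | r | φ
---------
F | F | F
T | F | F
F | T | F
T | T | F
Every row is false.

Yes, it is a contradiction.


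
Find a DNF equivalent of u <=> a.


Step 1: u ↔ a is true exactly when both agree: (u ∧ a) ∨ (¬u ∧ ¬a).

(u & a) | ((~u) & (~a))


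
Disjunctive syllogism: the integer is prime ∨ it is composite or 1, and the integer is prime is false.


Disjunctive syllogism: from (P ∨ Q) and ¬P, infer Q.
One disjunct, 'the integer is prime', is ruled out; the other must hold.

it is composite or 1


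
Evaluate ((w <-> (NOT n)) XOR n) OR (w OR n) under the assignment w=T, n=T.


Substitute w=T, n=T:
NOT n = F
w <-> (NOT n) = T <-> F = F
(w <-> (NOT n)) XOR n = F XOR T = T
w OR n = T OR T = T
((w <-> (NOT n)) XOR n) OR (w OR n) = T OR T = T

T


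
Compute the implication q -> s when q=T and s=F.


Implication is false only when antecedent is true and consequent is false.
Substitute: q=T, s=F.
T -> F evaluates to F.

F


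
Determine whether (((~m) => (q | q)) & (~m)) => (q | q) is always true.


Build the truth table over {m, q}:
m | q | φ
---------
False | False | True
True | False | True
False | True | True
True | True | True
Every row evaluates to true.

Yes, it is a tautology.


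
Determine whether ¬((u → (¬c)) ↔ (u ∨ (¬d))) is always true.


Build the truth table over {c, d, u}:
c | d | u | φ
-------------
F | F | F | F
T | F | F | F
F | T | F | T
T | T | F | T
F | F | T | F
T | F | T | T
F | T | T | F
T | T | T | T
Counterexample at row 1: with c=F, d=F, u=F, the formula is F.

No, it is not a tautology.


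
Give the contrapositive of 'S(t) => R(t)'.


The contrapositive of (P → Q) is (¬Q → ¬P); it is logically equivalent to the original.
Here P = 'S(t)' and Q = 'R(t)'.

If not (R(t)), then not (S(t)).


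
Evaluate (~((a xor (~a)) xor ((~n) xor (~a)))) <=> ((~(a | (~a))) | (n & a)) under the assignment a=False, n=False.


Substitute a=False, n=False:
… (earlier sub-steps elided)
~a = True
(~n) xor (~a) = True xor True = False
(a xor (~a)) xor ((~n) xor (~a)) = True xor False = True
~((a xor (~a)) xor ((~n) xor (~a))) = False
~a = True
a | (~a) = False | True = True
~(a | (~a)) = False
n & a = False & False = False
(~(a | (~a))) | (n & a) = False | False = False
(~((a xor (~a)) xor ((~n) xor (~a)))) <=> ((~(a | (~a))) | (n & a)) = False <=> False = True

True


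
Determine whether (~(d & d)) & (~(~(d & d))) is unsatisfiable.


Truth table over {d}:
d | φ
-----
False | False
True | False
Every row is false.

Yes, it is a contradiction.


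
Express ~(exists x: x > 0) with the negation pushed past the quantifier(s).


¬(forall x: φ) = exists x: ¬φ, and ¬(exists x: φ) = forall x: ¬φ.
Apply to the existential statement.

forall x: ~(x > 0)


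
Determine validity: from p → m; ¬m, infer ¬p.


This matches the form of modus tollens: the conclusion follows in every model of the premises.

Valid.


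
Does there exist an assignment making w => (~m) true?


Search for a satisfying assignment over {m, w}.
Try m=False, w=False: the formula evaluates to True.
A satisfying assignment exists.

Satisfiable.


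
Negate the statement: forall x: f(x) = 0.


¬(forall x: φ) = exists x: ¬φ, and ¬(exists x: φ) = forall x: ¬φ.
Apply to the universal statement.

exists x: ~(f(x) = 0)


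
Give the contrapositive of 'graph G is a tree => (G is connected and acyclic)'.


The contrapositive of (P → Q) is (¬Q → ¬P); it is logically equivalent to the original.
Here P = 'graph G is a tree' and Q = '(G is connected and acyclic)'.

If not ((G is connected and acyclic)), then not (graph G is a tree).


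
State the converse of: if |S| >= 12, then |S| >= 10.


The converse of (P → Q) is (Q → P). It is not in general equivalent to the original.
Here P = '|S| >= 12' and Q = '|S| >= 10'.

If |S| >= 10, then |S| >= 12.


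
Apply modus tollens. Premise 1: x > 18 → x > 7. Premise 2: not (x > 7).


Modus tollens: from (P → Q) and ¬Q, infer ¬P.
Q = 'x > 7' is denied; since P → Q, P must also fail.

Not (x > 18).


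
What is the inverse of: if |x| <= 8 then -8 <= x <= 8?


The inverse of (P → Q) is (¬P → ¬Q). It is equivalent to the converse, not to the original.
Here P = '|x| <= 8' and Q = '-8 <= x <= 8'.

If not (|x| <= 8), then not (-8 <= x <= 8).


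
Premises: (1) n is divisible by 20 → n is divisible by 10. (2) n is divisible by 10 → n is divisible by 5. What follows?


Hypothetical syllogism: from (P → Q) and (Q → R), infer (P → R).
Chain the two implications through the shared middle term 'n is divisible by 10'.

n is divisible by 20 → n is divisible by 5


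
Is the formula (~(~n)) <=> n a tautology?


Build the truth table over {n}:
n | φ
-----
False | True
True | True
Every row evaluates to true.

Yes, it is a tautology.


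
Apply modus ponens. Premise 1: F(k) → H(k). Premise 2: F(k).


Modus ponens: from (P → Q) and P, infer Q.
P = 'F(k)' is asserted, and P → Q holds, so Q follows.

H(k).


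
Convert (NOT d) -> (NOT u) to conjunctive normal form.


Step 1: Rewrite (¬d) → (¬u) as ¬(¬d) ∨ (¬u).
Step 2: Eliminate any double negations (¬¬X = X).

d OR (NOT u)


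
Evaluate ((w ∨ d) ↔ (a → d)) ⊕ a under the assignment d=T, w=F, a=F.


Substitute d=T, w=F, a=F:
w ∨ d = F ∨ T = T
a → d = F → T = T
(w ∨ d) ↔ (a → d) = T ↔ T = T
((w ∨ d) ↔ (a → d)) ⊕ a = T ⊕ F = T

T


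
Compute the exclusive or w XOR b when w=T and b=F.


Exclusive or is true when exactly one operand is true.
Substitute: w=T, b=F.
T XOR F evaluates to T.

T


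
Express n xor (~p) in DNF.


Step 1: n ⊕ (¬p) is true exactly when they disagree: (n ∧ ¬(¬p)) ∨ (¬n ∧ (¬p)).
Step 2: Eliminate any double negations (¬¬X = X).

(n & p) | ((~n) & (~p))


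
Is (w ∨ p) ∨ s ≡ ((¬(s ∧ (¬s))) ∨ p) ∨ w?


Compare truth tables:
p | s | w | φ | ψ
-----------------
F | F | F | F | T
T | F | F | T | T
F | T | F | T | T
T | T | F | T | T
F | F | T | T | T
T | F | T | T | T
F | T | T | T | T
T | T | T | T | T
They differ at row 1 (p=F, s=F, w=F): φ=F but ψ=T.

No, they are not logically equivalent.


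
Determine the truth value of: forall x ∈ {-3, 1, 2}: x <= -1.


Evaluate the predicate on each element: -3:True, 1:False, 2:False.
Counterexample x = 1 fails the predicate.

False


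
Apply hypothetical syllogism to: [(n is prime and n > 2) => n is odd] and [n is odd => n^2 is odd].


Hypothetical syllogism: from (P → Q) and (Q → R), infer (P → R).
Chain the two implications through the shared middle term 'n is odd'.

(n is prime and n > 2) => n^2 is odd


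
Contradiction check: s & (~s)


Truth table over {s}:
s | φ
-----
False | False
True | False
Every row is false.

Yes, it is a contradiction.


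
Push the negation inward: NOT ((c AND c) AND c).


De Morgan: the negation of a conjunction is the disjunction of the negations.
Distribute NOT across AND, flipping it to OR, and negate each literal.

((NOT c) OR (NOT c)) OR (NOT c)


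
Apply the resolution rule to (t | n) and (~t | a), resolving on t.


The clauses contain complementary literals t and ~t.
Resolution eliminates this pair and disjoins the remaining literals (merging duplicates).

(n | a)


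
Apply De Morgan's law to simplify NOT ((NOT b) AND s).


De Morgan: the negation of a conjunction is the disjunction of the negations.
Distribute NOT across AND, flipping it to OR, and negate each literal.

b OR (NOT s)


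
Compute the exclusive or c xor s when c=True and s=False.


Exclusive or is true when exactly one operand is true.
Substitute: c=True, s=False.
True xor False evaluates to True.

True


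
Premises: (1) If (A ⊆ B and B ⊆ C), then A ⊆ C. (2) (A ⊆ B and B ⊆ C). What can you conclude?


Modus ponens: from (P → Q) and P, infer Q.
P = '(A ⊆ B and B ⊆ C)' is asserted, and P → Q holds, so Q follows.

A ⊆ C.


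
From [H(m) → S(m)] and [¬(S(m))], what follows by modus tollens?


Modus tollens: from (P → Q) and ¬Q, infer ¬P.
Q = 'S(m)' is denied; since P → Q, P must also fail.

Not (H(m)).


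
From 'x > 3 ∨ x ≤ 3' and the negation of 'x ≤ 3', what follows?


Disjunctive syllogism: from (P ∨ Q) and ¬P, infer Q.
One disjunct, 'x ≤ 3', is ruled out; the other must hold.

x > 3


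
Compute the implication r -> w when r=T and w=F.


Implication is false only when antecedent is true and consequent is false.
Substitute: r=T, w=F.
T -> F evaluates to F.

F


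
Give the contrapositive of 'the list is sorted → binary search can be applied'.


The contrapositive of (P → Q) is (¬Q → ¬P); it is logically equivalent to the original.
Here P = 'the list is sorted' and Q = 'binary search can be applied'.

If not (binary search can be applied), then not (the list is sorted).


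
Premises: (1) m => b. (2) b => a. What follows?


Hypothetical syllogism: from (P → Q) and (Q → R), infer (P → R).
Chain the two implications through the shared middle term 'b'.

m => a


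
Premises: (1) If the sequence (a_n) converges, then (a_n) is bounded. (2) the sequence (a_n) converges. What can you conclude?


Modus ponens: from (P → Q) and P, infer Q.
P = 'the sequence (a_n) converges' is asserted, and P → Q holds, so Q follows.

(a_n) is bounded.


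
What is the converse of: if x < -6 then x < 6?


The converse of (P → Q) is (Q → P). It is not in general equivalent to the original.
Here P = 'x < -6' and Q = 'x < 6'.

If x < 6, then x < -6.


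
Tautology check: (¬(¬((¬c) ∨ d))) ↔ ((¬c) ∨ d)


Build the truth table over {c, d}:
c | d | φ
---------
F | F | T
T | F | T
F | T | T
T | T | T
Every row evaluates to true.

Yes, it is a tautology.


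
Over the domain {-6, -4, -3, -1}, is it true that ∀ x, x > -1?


Evaluate the predicate on each element: -6:F, -4:F, -3:F, -1:F.
Counterexample x = -6 fails the predicate.

F


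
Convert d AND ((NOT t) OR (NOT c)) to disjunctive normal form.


Step 1: Distribute ∧ over ∨: d ∧ ((¬t) ∨ (¬c)) = (d ∧ (¬t)) ∨ (d ∧ (¬c)).

(d AND (NOT t)) OR (d AND (NOT c))


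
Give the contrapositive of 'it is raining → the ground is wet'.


The contrapositive of (P → Q) is (¬Q → ¬P); it is logically equivalent to the original.
Here P = 'it is raining' and Q = 'the ground is wet'.

If not (the ground is wet), then not (it is raining).


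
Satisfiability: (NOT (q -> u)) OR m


Search for a satisfying assignment over {m, q, u}.
Try m=T, q=F, u=F: the formula evaluates to T.
A satisfying assignment exists.

Satisfiable.


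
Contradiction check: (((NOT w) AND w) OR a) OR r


Truth table over {a, r, w}:
a | r | w | φ
-------------
F | F | F | F
T | F | F | T
F | T | F | T
T | T | F | T
F | F | T | F
T | F | T | T
F | T | T | T
T | T | T | T
Satisfying assignment at row 2: a=T, r=F, w=F gives T.

No, it is not a contradiction.


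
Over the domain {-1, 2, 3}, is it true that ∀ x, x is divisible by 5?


Evaluate the predicate on each element: -1:F, 2:F, 3:F.
Counterexample x = -1 fails the predicate.

F


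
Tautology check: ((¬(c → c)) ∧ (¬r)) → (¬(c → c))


Build the truth table over {c, r}:
c | r | φ
---------
F | F | T
T | F | T
F | T | T
T | T | T
Every row evaluates to true.

Yes, it is a tautology.


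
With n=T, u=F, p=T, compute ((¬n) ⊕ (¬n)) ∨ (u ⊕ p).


Substitute n=T, u=F, p=T:
¬n = F
¬n = F
(¬n) ⊕ (¬n) = F ⊕ F = F
u ⊕ p = F ⊕ T = T
((¬n) ⊕ (¬n)) ∨ (u ⊕ p) = F ∨ T = T

T


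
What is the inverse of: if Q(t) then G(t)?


The inverse of (P → Q) is (¬P → ¬Q). It is equivalent to the converse, not to the original.
Here P = 'Q(t)' and Q = 'G(t)'.

If not (Q(t)), then not (G(t)).


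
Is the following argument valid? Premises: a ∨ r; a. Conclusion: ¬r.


This is affirming a disjunct (fallacy). There exist truth assignments where the premises are all true but the conclusion is false.

Invalid.


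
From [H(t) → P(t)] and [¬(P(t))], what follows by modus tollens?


Modus tollens: from (P → Q) and ¬Q, infer ¬P.
Q = 'P(t)' is denied; since P → Q, P must also fail.

Not (H(t)).


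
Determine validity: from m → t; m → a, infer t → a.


This is (no valid rule). There exist truth assignments where the premises are all true but the conclusion is false.

Invalid.


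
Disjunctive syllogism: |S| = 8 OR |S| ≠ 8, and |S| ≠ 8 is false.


Disjunctive syllogism: from (P ∨ Q) and ¬P, infer Q.
One disjunct, '|S| ≠ 8', is ruled out; the other must hold.

|S| = 8


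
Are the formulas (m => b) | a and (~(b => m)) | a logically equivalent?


Compare truth tables:
a | b | m | φ | ψ
-----------------
False | False | False | True | False
True | False | False | True | True
False | True | False | True | True
True | True | False | True | True
False | False | True | False | False
True | False | True | True | True
False | True | True | True | False
True | True | True | True | True
They differ at row 1 (a=False, b=False, m=False): φ=True but ψ=False.

No, they are not logically equivalent.


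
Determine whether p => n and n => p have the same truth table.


Compare truth tables:
n | p | φ | ψ
-------------
False | False | True | True
True | False | True | False
False | True | False | True
True | True | True | True
They differ at row 2 (n=True, p=False): φ=True but ψ=False.

No, they are not logically equivalent.


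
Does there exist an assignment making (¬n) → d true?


Search for a satisfying assignment over {d, n}.
Try d=T, n=F: the formula evaluates to T.
A satisfying assignment exists.

Satisfiable.


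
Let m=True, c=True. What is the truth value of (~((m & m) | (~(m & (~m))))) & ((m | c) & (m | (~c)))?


Substitute m=True, c=True:
… (earlier sub-steps elided)
~m = False
m & (~m) = True & False = False
~(m & (~m)) = True
(m & m) | (~(m & (~m))) = True | True = True
~((m & m) | (~(m & (~m)))) = False
m | c = True | True = True
~c = False
m | (~c) = True | False = True
(m | c) & (m | (~c)) = True & True = True
(~((m & m) | (~(m & (~m))))) & ((m | c) & (m | (~c))) = False & True = False

False


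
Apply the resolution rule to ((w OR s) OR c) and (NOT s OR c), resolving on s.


The clauses contain complementary literals s and NOTs.
Resolution eliminates this pair and disjoins the remaining literals (merging duplicates).

(w OR c)


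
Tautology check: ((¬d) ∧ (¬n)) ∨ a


Build the truth table over {a, d, n}:
a | d | n | φ
-------------
F | F | F | T
T | F | F | T
F | T | F | F
T | T | F | T
F | F | T | F
T | F | T | T
F | T | T | F
T | T | T | T
Counterexample at row 3: with a=F, d=T, n=F, the formula is F.

No, it is not a tautology.


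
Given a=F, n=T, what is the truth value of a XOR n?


Exclusive or is true when exactly one operand is true.
Substitute: a=F, n=T.
F XOR T evaluates to T.

T


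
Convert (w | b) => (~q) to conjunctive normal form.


Step 1: Rewrite as ¬(w ∨ b) ∨ (¬q) = (¬w ∧ ¬b) ∨ (¬q).
Step 2: Distribute ∨ over ∧.

((~w) | (~q)) & ((~b) | (~q))
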